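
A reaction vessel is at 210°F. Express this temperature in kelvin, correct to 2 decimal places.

In Celsius: (210 - 32) × 5/9 = 98.8889°C.
In kelvin: 98.8889 + 273.15 = 372.04 K.

372.04 K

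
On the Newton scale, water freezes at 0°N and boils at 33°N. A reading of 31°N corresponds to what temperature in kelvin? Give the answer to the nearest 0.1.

367.1 K

Linear interpolation between the fixed points: C = (31 - 0) × 100 / (33 - 0) = 93.9394°C.
Then 93.9394 + 273.15 = 367.1 K.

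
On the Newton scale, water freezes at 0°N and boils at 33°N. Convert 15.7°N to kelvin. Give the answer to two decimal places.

Linear interpolation between the fixed points: C = (15.7 - 0) × 100 / (33 - 0) = 47.5758°C.
Then 47.5758 + 273.15 = 320.73 K.

320.73 K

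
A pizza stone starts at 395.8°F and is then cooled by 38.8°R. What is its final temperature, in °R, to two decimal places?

816.67°R

Initial temperature in Celsius: (395.8 - 32) × 5/9 = 202.1111°C.
The 38.8°R change is an interval, so only the factor 5/9 applies: -38.8 × 5/9 = -21.5556°C.
Final Celsius temperature: 202.1111 - 21.5556 = 180.5556°C.
In Rankine: 180.5556 × 1.8 + 491.67 = 816.67°R.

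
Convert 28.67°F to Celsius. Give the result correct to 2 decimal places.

-1.85°C

In Celsius: (28.67 - 32) × 5/9 = -1.8500°C.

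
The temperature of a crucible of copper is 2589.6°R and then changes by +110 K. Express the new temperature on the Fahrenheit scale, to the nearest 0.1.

2327.9°F

Initial temperature in Celsius: (2589.6 - 491.67) × 5/9 = 1165.5167°C.
The 110 K change is an interval; Kelvin and Celsius degrees are the same size, so ΔC = +110°C.
Final Celsius temperature: 1165.5167 + 110.0000 = 1275.5167°C.
In Fahrenheit: 1275.5167 × 1.8 + 32 = 2327.9°F.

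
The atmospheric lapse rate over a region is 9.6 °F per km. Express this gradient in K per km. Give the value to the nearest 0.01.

5.33 K/km

Since only a temperature interval is involved, the additive offset between the scales drops out.
A change of 1°F is a change of 5/9 K, so 9.6 × 5/9 = 5.33.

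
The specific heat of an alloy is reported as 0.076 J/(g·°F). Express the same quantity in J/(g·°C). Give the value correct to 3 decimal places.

0.137 J/(g·°C)

Since only a temperature interval is involved, the additive offset between the scales drops out.
A change of 1°C is a change of 1.8°F, so per °C the value is 0.076 × 1.8 = 0.137.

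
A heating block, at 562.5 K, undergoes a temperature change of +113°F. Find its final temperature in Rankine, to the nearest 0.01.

Initial temperature in Celsius: 562.5 - 273.15 = 289.3500°C.
The 113°F change is an interval, so only the factor 5/9 applies: +113 × 5/9 = +62.7778°C.
Final Celsius temperature: 289.3500 + 62.7778 = 352.1278°C.
In Rankine: 352.1278 × 1.8 + 491.67 = 1125.50°R.

1125.50°R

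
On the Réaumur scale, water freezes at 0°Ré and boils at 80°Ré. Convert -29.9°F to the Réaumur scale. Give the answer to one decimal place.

-27.5°Ré

First in Celsius: (-29.9 - 32) × 5/9 = -34.3889°C.
Linearly onto the Réaumur scale: 0 + (-34.3889 / 100) × (80 - 0) = -27.5°Ré.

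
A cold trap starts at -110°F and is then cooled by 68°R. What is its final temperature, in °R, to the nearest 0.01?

Initial temperature in Celsius: (-110 - 32) × 5/9 = -78.8889°C.
The 68°R change is an interval, so only the factor 5/9 applies: -68 × 5/9 = -37.7778°C.
Final Celsius temperature: -78.8889 - 37.7778 = -116.6667°C.
In Rankine: -116.6667 × 1.8 + 491.67 = 281.67°R.

281.67°R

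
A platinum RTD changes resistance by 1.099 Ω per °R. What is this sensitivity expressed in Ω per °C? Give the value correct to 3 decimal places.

The quantity depends on a temperature interval, so only the ratio of degree sizes applies; the offset between the scales is irrelevant.
A change of 1°C is a change of 1.8°R, so per °C the value is 1.099 × 1.8 = 1.978.

1.978 Ω per °C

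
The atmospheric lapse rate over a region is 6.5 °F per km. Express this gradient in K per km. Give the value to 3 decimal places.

3.611 K/km

The quantity depends on a temperature interval, so only the ratio of degree sizes applies; the offset between the scales is irrelevant.
A change of 1°F is a change of 5/9 K, so 6.5 × 5/9 = 3.611.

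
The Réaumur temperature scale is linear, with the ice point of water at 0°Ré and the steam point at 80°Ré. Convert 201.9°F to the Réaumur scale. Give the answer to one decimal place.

First in Celsius: (201.9 - 32) × 5/9 = 94.3889°C.
Linearly onto the Réaumur scale: 0 + (94.3889 / 100) × (80 - 0) = 75.5°Ré.

75.5°Ré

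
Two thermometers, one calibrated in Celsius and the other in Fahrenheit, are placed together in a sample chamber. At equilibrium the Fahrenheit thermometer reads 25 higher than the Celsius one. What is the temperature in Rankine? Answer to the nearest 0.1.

Let x be the Celsius reading; then the Fahrenheit reading is 1.8·x + 32.
(1.8·x + 32) - x = 25  ⇒  (0.8)·x = -7  ⇒  x = -8.7500°C.
In Rankine: -8.7500 × 1.8 + 491.67 = 475.9°R.

475.9°R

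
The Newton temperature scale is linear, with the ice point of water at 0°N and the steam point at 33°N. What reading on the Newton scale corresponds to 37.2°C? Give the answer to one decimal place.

12.3°N

Linearly onto the Newton scale: 0 + (37.2000 / 100) × (33 - 0) = 12.3°N.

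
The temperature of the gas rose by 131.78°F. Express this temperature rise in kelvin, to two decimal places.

Only the scale ratio 5/9 matters for a change in temperature.
131.78 × 5/9 = 73.21.

73.21 K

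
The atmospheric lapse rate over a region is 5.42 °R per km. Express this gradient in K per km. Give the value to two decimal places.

Since only a temperature interval is involved, the additive offset between the scales drops out.
A change of 1°R is a change of 5/9 K, so 5.42 × 5/9 = 3.01.

3.01 K/km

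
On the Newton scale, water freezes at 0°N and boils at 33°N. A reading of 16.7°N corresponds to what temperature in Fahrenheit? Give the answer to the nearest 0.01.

Linear interpolation between the fixed points: C = (16.7 - 0) × 100 / (33 - 0) = 50.6061°C.
Then 50.6061 × 1.8 + 32 = 123.09°F.

123.09°F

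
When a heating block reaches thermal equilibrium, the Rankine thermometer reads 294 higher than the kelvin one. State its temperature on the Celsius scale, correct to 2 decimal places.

94.35°C

Let x be the kelvin reading; then the Rankine reading is 1.8·x.
(1.8·x) - x = 294  ⇒  (0.8)·x = 294  ⇒  x = 367.5000 K.
In Celsius: 367.5 - 273.15 = 94.35°C.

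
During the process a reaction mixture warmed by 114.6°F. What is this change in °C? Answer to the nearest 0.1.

Only the scale ratio 5/9 matters for a change in temperature.
114.6 × 5/9 = 63.7.

63.7°C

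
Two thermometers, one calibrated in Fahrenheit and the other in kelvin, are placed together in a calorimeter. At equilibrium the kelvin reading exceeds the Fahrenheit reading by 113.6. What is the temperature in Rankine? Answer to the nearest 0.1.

778.7°R

Let x be the Fahrenheit reading; then the kelvin reading is 5/9·x + 255.372.
(5/9·x + 255.372) - x = 113.6  ⇒  (-4/9)·x = -141.772  ⇒  x = 318.9875°F.
In Celsius: (318.9875 - 32) × 5/9 = 159.4375°C.
In Rankine: 159.4375 × 1.8 + 491.67 = 778.7°R.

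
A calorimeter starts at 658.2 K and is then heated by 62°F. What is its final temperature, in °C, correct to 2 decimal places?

Initial temperature in Celsius: 658.2 - 273.15 = 385.0500°C.
The 62°F change is an interval, so only the factor 5/9 applies: +62 × 5/9 = +34.4444°C.
Final Celsius temperature: 385.0500 + 34.4444 = 419.4944°C.

419.49°C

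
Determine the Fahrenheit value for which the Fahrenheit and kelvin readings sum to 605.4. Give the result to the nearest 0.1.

Let F be the Fahrenheit reading. The kelvin reading is K = 5/9·F + 255.372.
Require F + K = 605.4: (14/9)·F + 255.372 = 605.4.
F = (605.4 - 255.372) / (14/9) = 225.0.

225.0°F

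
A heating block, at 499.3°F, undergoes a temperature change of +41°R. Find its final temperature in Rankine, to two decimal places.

Initial temperature in Celsius: (499.3 - 32) × 5/9 = 259.6111°C.
The 41°R change is an interval, so only the factor 5/9 applies: +41 × 5/9 = +22.7778°C.
Final Celsius temperature: 259.6111 + 22.7778 = 282.3889°C.
In Rankine: 282.3889 × 1.8 + 491.67 = 999.97°R.

999.97°R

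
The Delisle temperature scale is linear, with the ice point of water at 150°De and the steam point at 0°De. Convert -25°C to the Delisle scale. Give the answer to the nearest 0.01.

Linearly onto the Delisle scale: 150 + (-25.0000 / 100) × (0 - 150) = 187.50°De.

187.50°De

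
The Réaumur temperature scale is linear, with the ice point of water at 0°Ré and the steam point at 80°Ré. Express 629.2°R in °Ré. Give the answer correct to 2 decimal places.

First in Celsius: (629.2 - 491.67) × 5/9 = 76.4056°C.
Linearly onto the Réaumur scale: 0 + (76.4056 / 100) × (80 - 0) = 61.12°Ré.

61.12°Ré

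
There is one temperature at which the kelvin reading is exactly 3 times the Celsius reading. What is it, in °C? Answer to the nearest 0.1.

Let C be the Celsius reading. The kelvin reading is K = 1·C + 273.15.
Require K = 3·C: 1·C + 273.15 = 3·C.
(-2)·C = -273.15  ⇒  C = 136.6.

136.6°C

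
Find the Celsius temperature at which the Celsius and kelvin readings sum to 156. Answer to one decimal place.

-58.6°C

Let C be the Celsius reading. The kelvin reading is K = 1·C + 273.15.
Require C + K = 156: (2)·C + 273.15 = 156.
C = (156 - 273.15) / (2) = -58.6.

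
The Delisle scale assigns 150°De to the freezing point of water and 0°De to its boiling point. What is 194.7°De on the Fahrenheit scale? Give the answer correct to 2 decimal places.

Linear interpolation between the fixed points: C = (194.7 - 150) × 100 / (0 - 150) = -29.8000°C.
Then -29.8000 × 1.8 + 32 = -21.64°F.

-21.64°F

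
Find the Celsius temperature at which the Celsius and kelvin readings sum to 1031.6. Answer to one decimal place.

Let C be the Celsius reading. The kelvin reading is K = 1·C + 273.15.
Require C + K = 1031.6: (2)·C + 273.15 = 1031.6.
C = (1031.6 - 273.15) / (2) = 379.2.

379.2°C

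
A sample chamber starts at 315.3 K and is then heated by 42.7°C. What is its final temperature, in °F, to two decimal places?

Initial temperature in Celsius: 315.3 - 273.15 = 42.1500°C.
Final Celsius temperature: 42.1500 + 42.7000 = 84.8500°C.
In Fahrenheit: 84.8500 × 1.8 + 32 = 184.73°F.

184.73°F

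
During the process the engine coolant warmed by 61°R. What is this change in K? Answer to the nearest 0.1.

For a temperature interval the offset drops out; only the factor 5/9 applies.
61 × 5/9 = 33.9.

33.9 K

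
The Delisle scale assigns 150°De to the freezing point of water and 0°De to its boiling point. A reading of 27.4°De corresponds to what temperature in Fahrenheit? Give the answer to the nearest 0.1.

Linear interpolation between the fixed points: C = (27.4 - 150) × 100 / (0 - 150) = 81.7333°C.
Then 81.7333 × 1.8 + 32 = 179.1°F.

179.1°F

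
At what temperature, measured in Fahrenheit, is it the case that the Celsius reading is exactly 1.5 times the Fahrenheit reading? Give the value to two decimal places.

Let F be the Fahrenheit reading. The Celsius reading is C = 5/9·F - 17.7778.
Require C = 1.5·F: 5/9·F - 17.7778 = 1.5·F.
(-17/18)·F = 17.7778  ⇒  F = -18.82.

-18.82°F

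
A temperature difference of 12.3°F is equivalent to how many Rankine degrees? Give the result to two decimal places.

Fahrenheit and Rankine degrees are the same size, so the interval is unchanged: 12.30.

12.30°R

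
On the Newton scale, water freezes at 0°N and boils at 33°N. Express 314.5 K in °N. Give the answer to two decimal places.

13.65°N

First in Celsius: 314.5 - 273.15 = 41.3500°C.
Linearly onto the Newton scale: 0 + (41.3500 / 100) × (33 - 0) = 13.65°N.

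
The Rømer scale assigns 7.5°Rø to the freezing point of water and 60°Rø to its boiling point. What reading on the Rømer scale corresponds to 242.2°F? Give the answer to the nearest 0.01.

First in Celsius: (242.2 - 32) × 5/9 = 116.7778°C.
Linearly onto the Rømer scale: 7.5 + (116.7778 / 100) × (60 - 7.5) = 68.81°Rø.

68.81°Rø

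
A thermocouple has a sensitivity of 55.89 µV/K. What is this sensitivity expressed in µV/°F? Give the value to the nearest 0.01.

31.05 µV/°F

The quantity depends on a temperature interval, so only the ratio of degree sizes applies; the offset between the scales is irrelevant.
A change of 1°F is a change of 5/9 K, so per °F the value is 55.89 × 5/9 = 31.05.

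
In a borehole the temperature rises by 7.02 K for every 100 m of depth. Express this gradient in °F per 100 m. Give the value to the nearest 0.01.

Since only a temperature interval is involved, the additive offset between the scales drops out.
A change of 1 K is a change of 1.8°F, so 7.02 × 1.8 = 12.64.

12.64 °F/100 m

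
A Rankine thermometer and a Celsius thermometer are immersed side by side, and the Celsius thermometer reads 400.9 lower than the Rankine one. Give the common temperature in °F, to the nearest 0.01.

Let x be the Rankine reading; then the Celsius reading is 5/9·x - 273.15.
(5/9·x - 273.15) - x = -400.9  ⇒  (-4/9)·x = -127.75  ⇒  x = 287.4375°R.
In Celsius: (287.4375 - 491.67) × 5/9 = -113.4625°C.
In Fahrenheit: -113.4625 × 1.8 + 32 = -172.23°F.

-172.23°F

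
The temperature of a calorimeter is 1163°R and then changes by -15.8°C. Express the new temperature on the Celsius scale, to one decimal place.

Initial temperature in Celsius: (1163 - 491.67) × 5/9 = 372.9611°C.
Final Celsius temperature: 372.9611 - 15.8000 = 357.1611°C.

357.2°C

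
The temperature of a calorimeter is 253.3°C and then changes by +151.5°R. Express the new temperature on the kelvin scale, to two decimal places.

The 151.5°R change is an interval, so only the factor 5/9 applies: +151.5 × 5/9 = +84.1667°C.
Final Celsius temperature: 253.3000 + 84.1667 = 337.4667°C.
In kelvin: 337.4667 + 273.15 = 610.62 K.

610.62 K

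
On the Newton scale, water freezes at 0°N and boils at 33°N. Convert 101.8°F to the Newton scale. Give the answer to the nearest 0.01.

First in Celsius: (101.8 - 32) × 5/9 = 38.7778°C.
Linearly onto the Newton scale: 0 + (38.7778 / 100) × (33 - 0) = 12.80°N.

12.80°N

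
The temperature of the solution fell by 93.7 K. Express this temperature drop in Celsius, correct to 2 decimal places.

Kelvin and Celsius degrees are the same size, so the interval is unchanged: 93.70.

93.70°C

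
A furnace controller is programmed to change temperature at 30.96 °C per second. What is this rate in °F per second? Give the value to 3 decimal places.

55.728 °F/second

The quantity depends on a temperature interval, so only the ratio of degree sizes applies; the offset between the scales is irrelevant.
A change of 1°C is a change of 1.8°F, so 30.96 × 1.8 = 55.728.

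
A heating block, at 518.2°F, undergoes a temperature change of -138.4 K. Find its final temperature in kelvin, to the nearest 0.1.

404.9 K

Initial temperature in Celsius: (518.2 - 32) × 5/9 = 270.1111°C.
The 138.4 K change is an interval; Kelvin and Celsius degrees are the same size, so ΔC = -138.4°C.
Final Celsius temperature: 270.1111 - 138.4000 = 131.7111°C.
In kelvin: 131.7111 + 273.15 = 404.9 K.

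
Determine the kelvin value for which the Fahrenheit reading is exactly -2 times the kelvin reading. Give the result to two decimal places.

Let K be the kelvin reading. The Fahrenheit reading is F = 1.8·K - 459.67.
Require F = -2·K: 1.8·K - 459.67 = -2·K.
(3.8)·K = 459.67  ⇒  K = 120.97.

120.97 K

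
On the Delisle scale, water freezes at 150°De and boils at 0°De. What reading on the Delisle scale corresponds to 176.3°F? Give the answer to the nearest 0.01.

29.75°De

First in Celsius: (176.3 - 32) × 5/9 = 80.1667°C.
Linearly onto the Delisle scale: 150 + (80.1667 / 100) × (0 - 150) = 29.75°De.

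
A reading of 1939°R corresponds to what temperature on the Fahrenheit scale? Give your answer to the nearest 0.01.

1479.33°F

In Celsius: (1939 - 491.67) × 5/9 = 804.0722°C.
In Fahrenheit: 804.0722 × 1.8 + 32 = 1479.33°F.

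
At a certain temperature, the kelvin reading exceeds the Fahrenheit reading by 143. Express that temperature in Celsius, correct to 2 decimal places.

Let x be the Fahrenheit reading; then the kelvin reading is 5/9·x + 255.372.
(5/9·x + 255.372) - x = 143  ⇒  (-4/9)·x = -112.372  ⇒  x = 252.8375°F.
In Celsius: (252.8375 - 32) × 5/9 = 122.69°C.

122.69°C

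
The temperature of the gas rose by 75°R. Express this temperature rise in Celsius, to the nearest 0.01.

41.67°C

For a temperature interval the offset drops out; only the factor 5/9 applies.
75 × 5/9 = 41.67.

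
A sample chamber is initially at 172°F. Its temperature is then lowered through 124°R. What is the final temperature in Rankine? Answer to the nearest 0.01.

Initial temperature in Celsius: (172 - 32) × 5/9 = 77.7778°C.
The 124°R change is an interval, so only the factor 5/9 applies: -124 × 5/9 = -68.8889°C.
Final Celsius temperature: 77.7778 - 68.8889 = 8.8889°C.
In Rankine: 8.8889 × 1.8 + 491.67 = 507.67°R.

507.67°R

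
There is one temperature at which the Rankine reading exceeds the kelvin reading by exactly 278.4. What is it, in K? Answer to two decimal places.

Let K be the kelvin reading. The Rankine reading is R = 1.8·K.
Require R - K = 278.4: (0.8)·K = 278.4.
K = (278.4) / (0.8) = 348.00.

348.00 K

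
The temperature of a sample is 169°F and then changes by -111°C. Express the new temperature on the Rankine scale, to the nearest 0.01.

428.87°R

Initial temperature in Celsius: (169 - 32) × 5/9 = 76.1111°C.
Final Celsius temperature: 76.1111 - 111.0000 = -34.8889°C.
In Rankine: -34.8889 × 1.8 + 491.67 = 428.87°R.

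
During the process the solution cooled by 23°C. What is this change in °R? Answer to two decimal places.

For a temperature interval the offset drops out; only the factor 1.8 applies.
23 × 1.8 = 41.40.

41.40°R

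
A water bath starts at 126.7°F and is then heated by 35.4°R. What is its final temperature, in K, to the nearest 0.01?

Initial temperature in Celsius: (126.7 - 32) × 5/9 = 52.6111°C.
The 35.4°R change is an interval, so only the factor 5/9 applies: +35.4 × 5/9 = +19.6667°C.
Final Celsius temperature: 52.6111 + 19.6667 = 72.2778°C.
In kelvin: 72.2778 + 273.15 = 345.43 K.

345.43 K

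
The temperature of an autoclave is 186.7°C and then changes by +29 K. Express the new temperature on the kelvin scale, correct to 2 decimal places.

488.85 K

The 29 K change is an interval; Kelvin and Celsius degrees are the same size, so ΔC = +29°C.
Final Celsius temperature: 186.7000 + 29.0000 = 215.7000°C.
In kelvin: 215.7000 + 273.15 = 488.85 K.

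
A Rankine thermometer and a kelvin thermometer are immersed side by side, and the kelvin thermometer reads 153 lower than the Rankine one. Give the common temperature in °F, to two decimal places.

-115.42°F

Let x be the Rankine reading; then the kelvin reading is 5/9·x.
(5/9·x) - x = -153  ⇒  (-4/9)·x = -153  ⇒  x = 344.2500°R.
In Celsius: (344.25 - 491.67) × 5/9 = -81.9000°C.
In Fahrenheit: -81.9000 × 1.8 + 32 = -115.42°F.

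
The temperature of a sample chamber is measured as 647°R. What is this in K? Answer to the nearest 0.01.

359.44 K

In Celsius: (647 - 491.67) × 5/9 = 86.2944°C.
In kelvin: 86.2944 + 273.15 = 359.44 K.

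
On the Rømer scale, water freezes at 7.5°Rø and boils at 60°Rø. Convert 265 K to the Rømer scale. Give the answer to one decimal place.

3.2°Rø

First in Celsius: 265 - 273.15 = -8.1500°C.
Linearly onto the Rømer scale: 7.5 + (-8.1500 / 100) × (60 - 7.5) = 3.2°Rø.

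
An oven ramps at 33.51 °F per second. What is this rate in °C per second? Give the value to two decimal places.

The quantity depends on a temperature interval, so only the ratio of degree sizes applies; the offset between the scales is irrelevant.
A change of 1°F is a change of 5/9°C, so 33.51 × 5/9 = 18.62.

18.62 °C/second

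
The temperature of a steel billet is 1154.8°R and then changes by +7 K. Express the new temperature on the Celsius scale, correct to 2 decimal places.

375.41°C

Initial temperature in Celsius: (1154.8 - 491.67) × 5/9 = 368.4056°C.
The 7 K change is an interval; Kelvin and Celsius degrees are the same size, so ΔC = +7°C.
Final Celsius temperature: 368.4056 + 7.0000 = 375.4056°C.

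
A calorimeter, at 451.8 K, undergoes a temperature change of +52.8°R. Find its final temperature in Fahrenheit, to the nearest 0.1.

Initial temperature in Celsius: 451.8 - 273.15 = 178.6500°C.
The 52.8°R change is an interval, so only the factor 5/9 applies: +52.8 × 5/9 = +29.3333°C.
Final Celsius temperature: 178.6500 + 29.3333 = 207.9833°C.
In Fahrenheit: 207.9833 × 1.8 + 32 = 406.4°F.

406.4°F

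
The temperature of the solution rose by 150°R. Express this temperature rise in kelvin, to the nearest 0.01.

83.33 K

Only the scale ratio 5/9 matters for a change in temperature.
150 × 5/9 = 83.33.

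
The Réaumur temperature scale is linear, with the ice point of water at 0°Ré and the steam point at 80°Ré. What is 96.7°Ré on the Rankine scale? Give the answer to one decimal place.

Linear interpolation between the fixed points: C = (96.7 - 0) × 100 / (80 - 0) = 120.8750°C.
Then 120.8750 × 1.8 + 491.67 = 709.2°R.

709.2°R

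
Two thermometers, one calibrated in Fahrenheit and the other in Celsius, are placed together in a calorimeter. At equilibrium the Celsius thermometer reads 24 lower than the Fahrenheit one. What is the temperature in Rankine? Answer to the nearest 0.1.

Let x be the Fahrenheit reading; then the Celsius reading is 5/9·x - 17.7778.
(5/9·x - 17.7778) - x = -24  ⇒  (-4/9)·x = -56/9  ⇒  x = 14.0000°F.
In Celsius: (14 - 32) × 5/9 = -10.0000°C.
In Rankine: -10.0000 × 1.8 + 491.67 = 473.7°R.

473.7°R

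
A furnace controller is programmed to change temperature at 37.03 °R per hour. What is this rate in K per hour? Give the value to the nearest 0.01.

Since only a temperature interval is involved, the additive offset between the scales drops out.
A change of 1°R is a change of 5/9 K, so 37.03 × 5/9 = 20.57.

20.57 K/hour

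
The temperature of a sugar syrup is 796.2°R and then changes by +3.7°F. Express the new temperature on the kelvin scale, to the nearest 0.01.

444.39 K

Initial temperature in Celsius: (796.2 - 491.67) × 5/9 = 169.1833°C.
The 3.7°F change is an interval, so only the factor 5/9 applies: +3.7 × 5/9 = +2.0556°C.
Final Celsius temperature: 169.1833 + 2.0556 = 171.2389°C.
In kelvin: 171.2389 + 273.15 = 444.39 K.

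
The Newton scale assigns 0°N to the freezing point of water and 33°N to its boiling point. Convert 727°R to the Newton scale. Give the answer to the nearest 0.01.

43.14°N

First in Celsius: (727 - 491.67) × 5/9 = 130.7389°C.
Linearly onto the Newton scale: 0 + (130.7389 / 100) × (33 - 0) = 43.14°N.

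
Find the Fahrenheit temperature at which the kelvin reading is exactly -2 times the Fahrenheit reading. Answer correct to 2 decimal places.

Let F be the Fahrenheit reading. The kelvin reading is K = 5/9·F + 255.372.
Require K = -2·F: 5/9·F + 255.372 = -2·F.
(23/9)·F = -255.372  ⇒  F = -99.93.

-99.93°F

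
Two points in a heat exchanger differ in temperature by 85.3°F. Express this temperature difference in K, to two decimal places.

For a temperature interval the offset drops out; only the factor 5/9 applies.
85.3 × 5/9 = 47.39.

47.39 K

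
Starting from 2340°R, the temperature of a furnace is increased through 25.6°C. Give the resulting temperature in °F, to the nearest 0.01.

1926.41°F

Initial temperature in Celsius: (2340 - 491.67) × 5/9 = 1026.8500°C.
Final Celsius temperature: 1026.8500 + 25.6000 = 1052.4500°C.
In Fahrenheit: 1052.4500 × 1.8 + 32 = 1926.41°F.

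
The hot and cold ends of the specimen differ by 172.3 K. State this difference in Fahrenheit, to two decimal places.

310.14°F

An interval of 1 K corresponds to 1.8°F.
172.3 × 1.8 = 310.14.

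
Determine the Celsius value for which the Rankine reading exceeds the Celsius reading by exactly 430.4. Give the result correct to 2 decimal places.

-76.59°C

Let C be the Celsius reading. The Rankine reading is R = 1.8·C + 491.67.
Require R - C = 430.4: (0.8)·C + 491.67 = 430.4.
C = (430.4 - 491.67) / (0.8) = -76.59.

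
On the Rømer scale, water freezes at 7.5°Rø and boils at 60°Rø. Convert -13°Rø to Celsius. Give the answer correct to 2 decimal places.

-39.05°C

Linear interpolation between the fixed points: C = (-13 - 7.5) × 100 / (60 - 7.5) = -39.0476°C.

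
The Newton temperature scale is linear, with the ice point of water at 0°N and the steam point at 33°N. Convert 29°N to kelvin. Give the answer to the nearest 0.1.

Linear interpolation between the fixed points: C = (29 - 0) × 100 / (33 - 0) = 87.8788°C.
Then 87.8788 + 273.15 = 361.0 K.

361.0 K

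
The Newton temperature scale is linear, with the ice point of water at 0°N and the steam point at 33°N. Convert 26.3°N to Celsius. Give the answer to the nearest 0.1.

Linear interpolation between the fixed points: C = (26.3 - 0) × 100 / (33 - 0) = 79.6970°C.

79.7°C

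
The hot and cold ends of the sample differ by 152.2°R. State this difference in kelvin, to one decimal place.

84.6 K

An interval of 1°R corresponds to 5/9 K.
152.2 × 5/9 = 84.6.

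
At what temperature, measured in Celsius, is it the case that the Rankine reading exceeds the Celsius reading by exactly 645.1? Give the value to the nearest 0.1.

191.8°C

Let C be the Celsius reading. The Rankine reading is R = 1.8·C + 491.67.
Require R - C = 645.1: (0.8)·C + 491.67 = 645.1.
C = (645.1 - 491.67) / (0.8) = 191.8.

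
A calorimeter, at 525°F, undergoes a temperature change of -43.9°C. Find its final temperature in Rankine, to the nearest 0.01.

905.65°R

Initial temperature in Celsius: (525 - 32) × 5/9 = 273.8889°C.
Final Celsius temperature: 273.8889 - 43.9000 = 229.9889°C.
In Rankine: 229.9889 × 1.8 + 491.67 = 905.65°R.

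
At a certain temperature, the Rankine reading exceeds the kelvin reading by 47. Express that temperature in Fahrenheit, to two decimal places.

-353.92°F

Let x be the kelvin reading; then the Rankine reading is 1.8·x.
(1.8·x) - x = 47  ⇒  (0.8)·x = 47  ⇒  x = 58.7500 K.
In Celsius: 58.75 - 273.15 = -214.4000°C.
In Fahrenheit: -214.4000 × 1.8 + 32 = -353.92°F.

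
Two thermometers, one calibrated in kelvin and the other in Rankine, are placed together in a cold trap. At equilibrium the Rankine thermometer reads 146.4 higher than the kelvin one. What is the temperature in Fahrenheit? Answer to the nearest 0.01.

Let x be the kelvin reading; then the Rankine reading is 1.8·x.
(1.8·x) - x = 146.4  ⇒  (0.8)·x = 146.4  ⇒  x = 183.0000 K.
In Celsius: 183 - 273.15 = -90.1500°C.
In Fahrenheit: -90.1500 × 1.8 + 32 = -130.27°F.

-130.27°F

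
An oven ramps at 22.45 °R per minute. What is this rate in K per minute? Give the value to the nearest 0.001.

The quantity depends on a temperature interval, so only the ratio of degree sizes applies; the offset between the scales is irrelevant.
A change of 1°R is a change of 5/9 K, so 22.45 × 5/9 = 12.472.

12.472 K/minute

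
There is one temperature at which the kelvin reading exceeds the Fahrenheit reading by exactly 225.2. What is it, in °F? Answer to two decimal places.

67.89°F

Let F be the Fahrenheit reading. The kelvin reading is K = 5/9·F + 255.372.
Require K - F = 225.2: (-4/9)·F + 255.372 = 225.2.
F = (225.2 - 255.372) / (-4/9) = 67.89.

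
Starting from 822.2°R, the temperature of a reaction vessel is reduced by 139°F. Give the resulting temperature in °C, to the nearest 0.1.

106.4°C

Initial temperature in Celsius: (822.2 - 491.67) × 5/9 = 183.6278°C.
The 139°F change is an interval, so only the factor 5/9 applies: -139 × 5/9 = -77.2222°C.
Final Celsius temperature: 183.6278 - 77.2222 = 106.4056°C.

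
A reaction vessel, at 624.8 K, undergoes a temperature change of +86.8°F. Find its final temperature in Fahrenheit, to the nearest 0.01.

751.77°F

Initial temperature in Celsius: 624.8 - 273.15 = 351.6500°C.
The 86.8°F change is an interval, so only the factor 5/9 applies: +86.8 × 5/9 = +48.2222°C.
Final Celsius temperature: 351.6500 + 48.2222 = 399.8722°C.
In Fahrenheit: 399.8722 × 1.8 + 32 = 751.77°F.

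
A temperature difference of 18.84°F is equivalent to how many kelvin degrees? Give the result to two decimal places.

Only the scale ratio 5/9 matters for a change in temperature.
18.84 × 5/9 = 10.47.

10.47 K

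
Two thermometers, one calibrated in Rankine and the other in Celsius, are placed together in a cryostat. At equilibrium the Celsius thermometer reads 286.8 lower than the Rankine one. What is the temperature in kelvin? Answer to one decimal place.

17.1 K

Let x be the Rankine reading; then the Celsius reading is 5/9·x - 273.15.
(5/9·x - 273.15) - x = -286.8  ⇒  (-4/9)·x = -13.65  ⇒  x = 30.7125°R.
In Celsius: (30.7125 - 491.67) × 5/9 = -256.0875°C.
In kelvin: -256.0875 + 273.15 = 17.1 K.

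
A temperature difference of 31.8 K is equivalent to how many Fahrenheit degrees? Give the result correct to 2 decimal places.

57.24°F

Only the scale ratio 1.8 matters for a change in temperature.
31.8 × 1.8 = 57.24.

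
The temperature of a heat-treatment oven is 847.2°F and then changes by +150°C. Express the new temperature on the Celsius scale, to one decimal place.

602.9°C

Initial temperature in Celsius: (847.2 - 32) × 5/9 = 452.8889°C.
Final Celsius temperature: 452.8889 + 150.0000 = 602.8889°C.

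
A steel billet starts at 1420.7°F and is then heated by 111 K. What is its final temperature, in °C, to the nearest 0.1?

Initial temperature in Celsius: (1420.7 - 32) × 5/9 = 771.5000°C.
The 111 K change is an interval; Kelvin and Celsius degrees are the same size, so ΔC = +111°C.
Final Celsius temperature: 771.5000 + 111.0000 = 882.5000°C.

882.5°C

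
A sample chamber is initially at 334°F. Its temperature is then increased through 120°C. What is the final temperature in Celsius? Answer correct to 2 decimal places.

287.78°C

Initial temperature in Celsius: (334 - 32) × 5/9 = 167.7778°C.
Final Celsius temperature: 167.7778 + 120.0000 = 287.7778°C.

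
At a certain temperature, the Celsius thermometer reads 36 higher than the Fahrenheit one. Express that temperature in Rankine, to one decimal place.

Let x be the Fahrenheit reading; then the Celsius reading is 5/9·x - 17.7778.
(5/9·x - 17.7778) - x = 36  ⇒  (-4/9)·x = 53.7778  ⇒  x = -121.0000°F.
In Celsius: (-121 - 32) × 5/9 = -85.0000°C.
In Rankine: -85.0000 × 1.8 + 491.67 = 338.7°R.

338.7°R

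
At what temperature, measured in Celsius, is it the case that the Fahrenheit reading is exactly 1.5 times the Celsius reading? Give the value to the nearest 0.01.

-106.67°C

Let C be the Celsius reading. The Fahrenheit reading is F = 1.8·C + 32.
Require F = 1.5·C: 1.8·C + 32 = 1.5·C.
(0.3)·C = -32  ⇒  C = -106.67.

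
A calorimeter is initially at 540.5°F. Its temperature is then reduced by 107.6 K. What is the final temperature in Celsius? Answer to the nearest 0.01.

174.90°C

Initial temperature in Celsius: (540.5 - 32) × 5/9 = 282.5000°C.
The 107.6 K change is an interval; Kelvin and Celsius degrees are the same size, so ΔC = -107.6°C.
Final Celsius temperature: 282.5000 - 107.6000 = 174.9000°C.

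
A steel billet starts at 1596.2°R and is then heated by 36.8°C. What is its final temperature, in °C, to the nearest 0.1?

Initial temperature in Celsius: (1596.2 - 491.67) × 5/9 = 613.6278°C.
Final Celsius temperature: 613.6278 + 36.8000 = 650.4278°C.

650.4°C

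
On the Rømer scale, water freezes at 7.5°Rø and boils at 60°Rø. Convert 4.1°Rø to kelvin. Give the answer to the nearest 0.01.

Linear interpolation between the fixed points: C = (4.1 - 7.5) × 100 / (60 - 7.5) = -6.4762°C.
Then -6.4762 + 273.15 = 266.67 K.

266.67 K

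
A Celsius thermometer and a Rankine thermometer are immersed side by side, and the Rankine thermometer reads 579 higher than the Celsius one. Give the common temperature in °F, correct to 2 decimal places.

228.49°F

Let x be the Celsius reading; then the Rankine reading is 1.8·x + 491.67.
(1.8·x + 491.67) - x = 579  ⇒  (0.8)·x = 87.33  ⇒  x = 109.1625°C.
In Fahrenheit: 109.1625 × 1.8 + 32 = 228.49°F.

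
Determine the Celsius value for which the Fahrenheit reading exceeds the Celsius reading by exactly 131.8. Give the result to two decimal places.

124.75°C

Let C be the Celsius reading. The Fahrenheit reading is F = 1.8·C + 32.
Require F - C = 131.8: (0.8)·C + 32 = 131.8.
C = (131.8 - 32) / (0.8) = 124.75.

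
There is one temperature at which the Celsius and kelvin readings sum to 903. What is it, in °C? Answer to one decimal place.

314.9°C

Let C be the Celsius reading. The kelvin reading is K = 1·C + 273.15.
Require C + K = 903: (2)·C + 273.15 = 903.
C = (903 - 273.15) / (2) = 314.9.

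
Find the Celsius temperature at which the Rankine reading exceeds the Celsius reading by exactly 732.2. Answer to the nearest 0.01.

300.66°C

Let C be the Celsius reading. The Rankine reading is R = 1.8·C + 491.67.
Require R - C = 732.2: (0.8)·C + 491.67 = 732.2.
C = (732.2 - 491.67) / (0.8) = 300.66.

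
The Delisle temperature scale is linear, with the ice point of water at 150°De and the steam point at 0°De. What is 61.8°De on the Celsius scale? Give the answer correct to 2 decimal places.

58.80°C

Linear interpolation between the fixed points: C = (61.8 - 150) × 100 / (0 - 150) = 58.8000°C.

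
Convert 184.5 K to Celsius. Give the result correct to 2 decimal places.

-88.65°C

In Celsius: 184.5 - 273.15 = -88.6500°C.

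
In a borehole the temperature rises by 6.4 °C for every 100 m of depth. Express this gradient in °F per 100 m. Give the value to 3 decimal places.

11.520 °F/100 m

Since only a temperature interval is involved, the additive offset between the scales drops out.
A change of 1°C is a change of 1.8°F, so 6.4 × 1.8 = 11.520.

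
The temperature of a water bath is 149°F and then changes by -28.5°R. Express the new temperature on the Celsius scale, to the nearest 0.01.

Initial temperature in Celsius: (149 - 32) × 5/9 = 65.0000°C.
The 28.5°R change is an interval, so only the factor 5/9 applies: -28.5 × 5/9 = -15.8333°C.
Final Celsius temperature: 65.0000 - 15.8333 = 49.1667°C.

49.17°C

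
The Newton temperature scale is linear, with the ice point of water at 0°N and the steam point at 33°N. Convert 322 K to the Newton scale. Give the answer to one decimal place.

First in Celsius: 322 - 273.15 = 48.8500°C.
Linearly onto the Newton scale: 0 + (48.8500 / 100) × (33 - 0) = 16.1°N.

16.1°N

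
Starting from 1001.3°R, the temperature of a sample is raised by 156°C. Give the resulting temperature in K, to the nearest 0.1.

Initial temperature in Celsius: (1001.3 - 491.67) × 5/9 = 283.1278°C.
Final Celsius temperature: 283.1278 + 156.0000 = 439.1278°C.
In kelvin: 439.1278 + 273.15 = 712.3 K.

712.3 K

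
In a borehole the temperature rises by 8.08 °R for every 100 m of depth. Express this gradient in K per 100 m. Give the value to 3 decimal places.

The quantity depends on a temperature interval, so only the ratio of degree sizes applies; the offset between the scales is irrelevant.
A change of 1°R is a change of 5/9 K, so 8.08 × 5/9 = 4.489.

4.489 K/100 m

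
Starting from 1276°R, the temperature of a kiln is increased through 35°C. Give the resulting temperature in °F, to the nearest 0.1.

879.3°F

Initial temperature in Celsius: (1276 - 491.67) × 5/9 = 435.7389°C.
Final Celsius temperature: 435.7389 + 35.0000 = 470.7389°C.
In Fahrenheit: 470.7389 × 1.8 + 32 = 879.3°F.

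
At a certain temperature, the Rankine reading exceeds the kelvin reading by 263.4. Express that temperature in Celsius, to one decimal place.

56.1°C

Let x be the kelvin reading; then the Rankine reading is 1.8·x.
(1.8·x) - x = 263.4  ⇒  (0.8)·x = 263.4  ⇒  x = 329.2500 K.
In Celsius: 329.25 - 273.15 = 56.1°C.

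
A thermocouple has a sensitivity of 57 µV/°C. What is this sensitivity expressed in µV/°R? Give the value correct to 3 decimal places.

The quantity depends on a temperature interval, so only the ratio of degree sizes applies; the offset between the scales is irrelevant.
A change of 1°R is a change of 5/9°C, so per °R the value is 57 × 5/9 = 31.667.

31.667 µV/°R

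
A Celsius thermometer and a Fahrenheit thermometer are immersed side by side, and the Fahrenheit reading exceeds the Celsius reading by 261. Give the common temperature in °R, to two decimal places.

Let x be the Celsius reading; then the Fahrenheit reading is 1.8·x + 32.
(1.8·x + 32) - x = 261  ⇒  (0.8)·x = 229  ⇒  x = 286.2500°C.
In Rankine: 286.2500 × 1.8 + 491.67 = 1006.92°R.

1006.92°R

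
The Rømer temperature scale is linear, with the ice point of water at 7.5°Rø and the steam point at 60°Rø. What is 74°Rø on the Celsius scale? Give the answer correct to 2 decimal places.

Linear interpolation between the fixed points: C = (74 - 7.5) × 100 / (60 - 7.5) = 126.6667°C.

126.67°C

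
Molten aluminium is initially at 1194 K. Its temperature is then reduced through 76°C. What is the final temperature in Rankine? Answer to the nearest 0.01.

2012.40°R

Initial temperature in Celsius: 1194 - 273.15 = 920.8500°C.
Final Celsius temperature: 920.8500 - 76.0000 = 844.8500°C.
In Rankine: 844.8500 × 1.8 + 491.67 = 2012.40°R.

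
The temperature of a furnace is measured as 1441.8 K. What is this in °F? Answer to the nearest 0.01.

In Celsius: 1441.8 - 273.15 = 1168.6500°C.
In Fahrenheit: 1168.6500 × 1.8 + 32 = 2135.57°F.

2135.57°F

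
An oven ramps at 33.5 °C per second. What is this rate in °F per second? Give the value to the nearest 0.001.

The quantity depends on a temperature interval, so only the ratio of degree sizes applies; the offset between the scales is irrelevant.
A change of 1°C is a change of 1.8°F, so 33.5 × 1.8 = 60.300.

60.300 °F/second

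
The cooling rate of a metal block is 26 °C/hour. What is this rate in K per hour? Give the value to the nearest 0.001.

26.000 K/hour

Since only a temperature interval is involved, the additive offset between the scales drops out.
A change of 1°C is a change of 1 K, so 26 × 1 = 26.000.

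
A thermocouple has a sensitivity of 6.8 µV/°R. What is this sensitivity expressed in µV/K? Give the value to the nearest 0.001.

The quantity depends on a temperature interval, so only the ratio of degree sizes applies; the offset between the scales is irrelevant.
A change of 1 K is a change of 1.8°R, so per K the value is 6.8 × 1.8 = 12.240.

12.240 µV/K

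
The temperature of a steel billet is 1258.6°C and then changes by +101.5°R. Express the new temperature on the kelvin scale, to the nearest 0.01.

1588.14 K

The 101.5°R change is an interval, so only the factor 5/9 applies: +101.5 × 5/9 = +56.3889°C.
Final Celsius temperature: 1258.6000 + 56.3889 = 1314.9889°C.
In kelvin: 1314.9889 + 273.15 = 1588.14 K.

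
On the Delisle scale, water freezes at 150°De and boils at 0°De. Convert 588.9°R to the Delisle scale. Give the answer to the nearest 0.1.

69.0°De

First in Celsius: (588.9 - 491.67) × 5/9 = 54.0167°C.
Linearly onto the Delisle scale: 150 + (54.0167 / 100) × (0 - 150) = 69.0°De.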